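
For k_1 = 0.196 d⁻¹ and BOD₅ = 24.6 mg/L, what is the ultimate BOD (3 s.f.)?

L₀ ≈ 39.4 mg/L

BOD₅ = L₀(1 − e^(−5k_1)) ⇒ L₀ = BOD₅ / (1 − e^(−5×0.196))
= 24.6 / (1 − 0.3753) = 24.6 / 0.6247 = 39.38 mg/L.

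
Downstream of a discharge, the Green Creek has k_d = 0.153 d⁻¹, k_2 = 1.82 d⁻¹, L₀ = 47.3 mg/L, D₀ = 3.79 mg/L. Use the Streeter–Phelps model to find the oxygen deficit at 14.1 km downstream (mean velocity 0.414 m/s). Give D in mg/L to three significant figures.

D ≈ 3.82 mg/L

Travel time t = x/v = 14.1 km / (0.414 m/s) = 14100 m / 0.414 m/s = 34060 s = 0.3942 d.
k_d L₀/(k_2−k_d) = 0.153×47.3/(1.82−0.153) = 7.237/1.667 = 4.341 mg/L.
e^(−k_d t) = e^(−0.153×0.3942) = 0.9415; e^(−k_2 t) = e^(−1.82×0.3942) = 0.4880.
D = 4.341 × (0.9415 − 0.4880) + 3.79 × 0.4880 = 1.969 + 1.850 = 3.818 mg/L.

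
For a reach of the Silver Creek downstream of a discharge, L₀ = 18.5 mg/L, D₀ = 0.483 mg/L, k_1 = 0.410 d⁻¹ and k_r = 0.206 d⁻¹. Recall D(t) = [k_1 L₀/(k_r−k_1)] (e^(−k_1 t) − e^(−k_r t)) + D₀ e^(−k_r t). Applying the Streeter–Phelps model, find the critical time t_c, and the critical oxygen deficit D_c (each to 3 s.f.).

t_c ≈ 3.31 d; D_c ≈ 9.48 mg/L

With k_r/k_1 = 0.5024 and 1 − D₀(k_r−k_1)/(k_1 L₀) = 1.013,
t_c = ln(0.5024 × 1.013) / (0.206 − 0.410) = ln(0.5090) / -0.2040 = -0.6754/-0.2040 = 3.311 d.
D_c = (k_1/k_r) L₀ e^(−k_1 t_c) = (0.410/0.206) × 18.5 × e^(−0.410×3.311) = 1.990 × 18.5 × 0.2573 = 9.475 mg/L.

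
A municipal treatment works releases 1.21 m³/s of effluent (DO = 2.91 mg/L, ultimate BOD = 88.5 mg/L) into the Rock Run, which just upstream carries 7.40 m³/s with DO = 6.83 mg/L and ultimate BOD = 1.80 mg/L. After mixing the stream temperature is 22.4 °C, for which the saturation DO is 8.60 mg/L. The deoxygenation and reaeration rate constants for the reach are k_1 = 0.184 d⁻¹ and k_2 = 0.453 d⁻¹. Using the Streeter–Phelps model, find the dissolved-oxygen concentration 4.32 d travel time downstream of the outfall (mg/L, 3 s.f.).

Mixed DO = (7.40×6.83 + 1.21×2.91)/(7.40+1.21) = 54.06/8.610 = 6.279 mg/L.
Mixed L₀ = (7.40×1.80 + 1.21×88.5)/(8.610) = 120.4/8.610 = 13.98 mg/L.
Initial deficit D₀ = C_s − DO₀ = 8.60 − 6.279 = 2.321 mg/L.
D(4.32) = [0.184×13.98/(0.453−0.184)](e^(−0.184×4.32) − e^(−0.453×4.32)) + 2.321 e^(−0.453×4.32)
= 9.565 × (0.4516 − 0.1413) + 2.321 × 0.1413 = 3.297 mg/L.
DO = 8.60 − 3.297 = 5.303 mg/L.

DO ≈ 5.30 mg/L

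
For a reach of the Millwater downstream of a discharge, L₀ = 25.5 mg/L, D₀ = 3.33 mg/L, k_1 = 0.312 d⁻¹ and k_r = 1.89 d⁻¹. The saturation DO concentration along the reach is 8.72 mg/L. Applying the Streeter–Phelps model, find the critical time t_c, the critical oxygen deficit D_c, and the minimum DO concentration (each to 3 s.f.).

t_c = [1/(k_r−k_1)] ln[(k_r/k_1)(1 − D₀(k_r−k_1)/(k_1 L₀))]
= [1/(1.89−0.312)] ln[(1.89/0.312)(1 − 3.33×1.578/(0.312×25.5))]
= (1/1.578) ln[6.058 × 0.3395] = 0.6337 × ln(2.057) = 0.6337 × 0.7211 = 0.4570 d.
D_c = (k_1/k_r) L₀ e^(−k_1 t_c) = (0.312/1.89) × 25.5 × e^(−0.312×0.4570) = 0.1651 × 25.5 × 0.8671 = 3.650 mg/L.
Minimum DO = C_s − D_c = 8.72 − 3.650 = 5.070 mg/L.

t_c ≈ 0.457 d; D_c ≈ 3.65 mg/L; min DO ≈ 5.07 mg/L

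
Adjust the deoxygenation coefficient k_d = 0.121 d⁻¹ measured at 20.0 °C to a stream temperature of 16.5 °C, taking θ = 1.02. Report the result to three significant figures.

k_d ≈ 0.113 d⁻¹

k_d(T₂) = k_d(T₁) · θ^(T₂−T₁) = 0.121 × 1.02^(16.5−20.0)
= 0.121 × 1.02^-3.50 = 0.121 × 0.9330 = 0.1129 d⁻¹.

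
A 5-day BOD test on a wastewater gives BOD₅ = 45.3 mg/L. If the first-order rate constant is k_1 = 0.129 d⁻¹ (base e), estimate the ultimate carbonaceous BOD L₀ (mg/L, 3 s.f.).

BOD₅ = L₀(1 − e^(−5k_1)) ⇒ L₀ = BOD₅ / (1 − e^(−5×0.129))
= 45.3 / (1 − 0.5247) = 45.3 / 0.4753 = 95.30 mg/L.

L₀ ≈ 95.3 mg/L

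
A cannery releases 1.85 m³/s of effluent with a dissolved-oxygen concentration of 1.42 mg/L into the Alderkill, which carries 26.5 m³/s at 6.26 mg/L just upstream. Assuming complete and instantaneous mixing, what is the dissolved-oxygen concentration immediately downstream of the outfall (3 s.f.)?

5.94 mg/L

Flow-weighted mixing: C = (Q_r C_r + Q_w C_w)/(Q_r + Q_w)
= (26.5×6.26 + 1.85×1.42)/(26.5 + 1.85) = 168.5/28.35 = 5.944 mg/L.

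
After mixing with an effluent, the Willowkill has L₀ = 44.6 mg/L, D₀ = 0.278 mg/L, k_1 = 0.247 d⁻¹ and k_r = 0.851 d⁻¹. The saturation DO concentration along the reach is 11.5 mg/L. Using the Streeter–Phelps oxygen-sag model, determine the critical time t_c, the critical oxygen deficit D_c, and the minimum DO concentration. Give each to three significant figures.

With k_r/k_1 = 3.445 and 1 − D₀(k_r−k_1)/(k_1 L₀) = 0.9848,
t_c = ln(3.445 × 0.9848) / (0.851 − 0.247) = ln(3.393) / 0.6040 = 1.222/0.6040 = 2.023 d.
L(t_c) = L₀ e^(−k_1 t_c) = 44.6 × 0.6068 = 27.06 mg/L, and at the critical point k_r D_c = k_1 L, so D_c = (0.247/0.851) × 27.06 = 7.855 mg/L.
Minimum DO = C_s − D_c = 11.5 − 7.855 = 3.645 mg/L.

t_c ≈ 2.02 d; D_c ≈ 7.85 mg/L; min DO ≈ 3.65 mg/L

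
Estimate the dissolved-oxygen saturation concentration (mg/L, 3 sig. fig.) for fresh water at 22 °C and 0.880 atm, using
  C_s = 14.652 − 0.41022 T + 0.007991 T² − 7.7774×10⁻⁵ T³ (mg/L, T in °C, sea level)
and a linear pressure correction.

At sea level: C_s = 14.652 − 0.41022×22 + 0.007991×22² − 7.7774×10⁻⁵×22³ = 8.667 mg/L.
Pressure correction: C_s' = 8.667 × 0.880 = 7.627 mg/L.

C_s ≈ 7.63 mg/L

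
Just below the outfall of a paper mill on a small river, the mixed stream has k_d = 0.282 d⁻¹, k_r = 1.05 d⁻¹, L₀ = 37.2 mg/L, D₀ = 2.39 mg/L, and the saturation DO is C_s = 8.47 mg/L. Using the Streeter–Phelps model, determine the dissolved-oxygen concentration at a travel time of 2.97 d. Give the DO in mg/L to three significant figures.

DO ≈ 3.06 mg/L

k_d L₀/(k_r−k_d) = 0.282×37.2/(1.05−0.282) = 10.49/0.7680 = 13.66 mg/L.
e^(−k_d t) = e^(−0.282×2.970) = 0.4328; e^(−k_r t) = e^(−1.05×2.970) = 0.04422.
D = 13.66 × (0.4328 − 0.04422) + 2.39 × 0.04422 = 5.307 + 0.1057 = 5.413 mg/L.
DO = C_s − D = 8.47 − 5.413 = 3.057 mg/L.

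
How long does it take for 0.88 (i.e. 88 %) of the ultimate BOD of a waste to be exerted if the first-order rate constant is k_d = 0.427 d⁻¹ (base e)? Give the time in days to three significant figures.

t ≈ 4.97 d

y/L₀ = 1 − e^(−k_d t) = 0.88 ⇒ e^(−k_d t) = 0.120
t = −ln(0.120) / 0.427 = 2.120 / 0.427 = 4.965 d.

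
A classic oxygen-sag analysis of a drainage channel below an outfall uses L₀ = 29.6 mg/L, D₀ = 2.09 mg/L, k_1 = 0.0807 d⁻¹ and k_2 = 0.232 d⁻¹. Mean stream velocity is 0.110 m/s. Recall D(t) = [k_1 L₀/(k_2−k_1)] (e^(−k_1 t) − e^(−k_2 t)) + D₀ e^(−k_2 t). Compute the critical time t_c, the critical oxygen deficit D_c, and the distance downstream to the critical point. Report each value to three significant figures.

t_c ≈ 6.04 d; D_c ≈ 6.32 mg/L; x_c ≈ 57.4 km

t_c = [1/(k_2−k_1)] ln[(k_2/k_1)(1 − D₀(k_2−k_1)/(k_1 L₀))]
= [1/(0.232−0.0807)] ln[(0.232/0.0807)(1 − 2.09×0.1513/(0.0807×29.6))]
= (1/0.1513) ln[2.875 × 0.8676] = 6.609 × ln(2.494) = 6.609 × 0.9140 = 6.041 d.
L(t_c) = L₀ e^(−k_1 t_c) = 29.6 × 0.6142 = 18.18 mg/L, and at the critical point k_2 D_c = k_1 L, so D_c = (0.0807/0.232) × 18.18 = 6.323 mg/L.
x_c = v t_c = 0.110 m/s × 6.041 d × 86400 s/d = 57410 m ≈ 57.4 km.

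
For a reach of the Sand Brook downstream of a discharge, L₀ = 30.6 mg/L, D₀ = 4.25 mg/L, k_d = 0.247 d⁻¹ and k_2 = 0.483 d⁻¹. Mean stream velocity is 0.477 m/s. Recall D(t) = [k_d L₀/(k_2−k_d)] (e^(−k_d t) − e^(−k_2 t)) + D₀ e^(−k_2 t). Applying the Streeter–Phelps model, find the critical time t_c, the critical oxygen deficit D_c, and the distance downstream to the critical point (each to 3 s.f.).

t_c ≈ 2.24 d; D_c ≈ 9.00 mg/L; x_c ≈ 92.2 km

t_c = [1/(k_2−k_d)] ln[(k_2/k_d)(1 − D₀(k_2−k_d)/(k_d L₀))]
= [1/(0.483−0.247)] ln[(0.483/0.247)(1 − 4.25×0.2360/(0.247×30.6))]
= (1/0.2360) ln[1.955 × 0.8673] = 4.237 × ln(1.696) = 4.237 × 0.5283 = 2.238 d.
L(t_c) = L₀ e^(−k_d t_c) = 30.6 × 0.5753 = 17.60 mg/L, and at the critical point k_2 D_c = k_d L, so D_c = (0.247/0.483) × 17.60 = 9.002 mg/L.
x_c = v t_c = 0.477 m/s × 2.238 d × 86400 s/d = 92250 m ≈ 92.2 km.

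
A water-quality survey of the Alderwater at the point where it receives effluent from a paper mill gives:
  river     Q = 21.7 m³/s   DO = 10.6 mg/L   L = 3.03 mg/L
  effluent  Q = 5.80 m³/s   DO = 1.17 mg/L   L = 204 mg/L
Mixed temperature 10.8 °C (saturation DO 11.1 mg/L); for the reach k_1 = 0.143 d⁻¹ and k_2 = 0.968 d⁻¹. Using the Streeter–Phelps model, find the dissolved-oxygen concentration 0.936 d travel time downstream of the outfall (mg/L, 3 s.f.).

Mixed DO = (21.7×10.6 + 5.80×1.17)/(21.7+5.80) = 236.8/27.50 = 8.611 mg/L.
Mixed L₀ = (21.7×3.03 + 5.80×204)/(27.50) = 1249/27.50 = 45.42 mg/L.
Initial deficit D₀ = C_s − DO₀ = 11.1 − 8.611 = 2.489 mg/L.
D(0.936) = [0.143×45.42/(0.968−0.143)](e^(−0.143×0.936) − e^(−0.968×0.936)) + 2.489 e^(−0.968×0.936)
= 7.872 × (0.8747 − 0.4041) + 2.489 × 0.4041 = 4.710 mg/L.
DO = 11.1 − 4.710 = 6.390 mg/L.

DO ≈ 6.39 mg/L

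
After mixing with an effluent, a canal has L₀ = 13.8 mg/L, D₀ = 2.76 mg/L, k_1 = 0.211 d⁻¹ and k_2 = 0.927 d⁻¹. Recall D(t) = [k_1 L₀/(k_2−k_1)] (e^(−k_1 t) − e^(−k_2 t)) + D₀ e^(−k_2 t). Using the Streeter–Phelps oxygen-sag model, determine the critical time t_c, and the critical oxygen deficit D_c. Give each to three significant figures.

t_c ≈ 0.482 d; D_c ≈ 2.84 mg/L

With k_2/k_1 = 4.393 and 1 − D₀(k_2−k_1)/(k_1 L₀) = 0.3213,
t_c = ln(4.393 × 0.3213) / (0.927 − 0.211) = ln(1.412) / 0.7160 = 0.3448/0.7160 = 0.4816 d.
D_c = (k_1/k_2) L₀ e^(−k_1 t_c) = (0.211/0.927) × 13.8 × e^(−0.211×0.4816) = 0.2276 × 13.8 × 0.9034 = 2.838 mg/L.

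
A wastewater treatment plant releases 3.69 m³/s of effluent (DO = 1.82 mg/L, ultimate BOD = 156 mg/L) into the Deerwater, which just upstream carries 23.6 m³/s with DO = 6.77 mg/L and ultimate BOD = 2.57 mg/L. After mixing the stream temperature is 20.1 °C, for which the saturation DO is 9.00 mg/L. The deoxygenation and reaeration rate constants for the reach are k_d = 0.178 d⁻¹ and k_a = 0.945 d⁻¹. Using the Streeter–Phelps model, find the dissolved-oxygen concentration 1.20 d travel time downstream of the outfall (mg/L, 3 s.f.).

DO ≈ 5.44 mg/L

Mixed DO = (23.6×6.77 + 3.69×1.82)/(23.6+3.69) = 166.5/27.29 = 6.101 mg/L.
Mixed L₀ = (23.6×2.57 + 3.69×156)/(27.29) = 636.3/27.29 = 23.32 mg/L.
Initial deficit D₀ = C_s − DO₀ = 9.00 − 6.101 = 2.899 mg/L.
D(1.20) = [0.178×23.32/(0.945−0.178)](e^(−0.178×1.20) − e^(−0.945×1.20)) + 2.899 e^(−0.945×1.20)
= 5.411 × (0.8077 − 0.3217) + 2.899 × 0.3217 = 3.562 mg/L.
DO = 9.00 − 3.562 = 5.438 mg/L.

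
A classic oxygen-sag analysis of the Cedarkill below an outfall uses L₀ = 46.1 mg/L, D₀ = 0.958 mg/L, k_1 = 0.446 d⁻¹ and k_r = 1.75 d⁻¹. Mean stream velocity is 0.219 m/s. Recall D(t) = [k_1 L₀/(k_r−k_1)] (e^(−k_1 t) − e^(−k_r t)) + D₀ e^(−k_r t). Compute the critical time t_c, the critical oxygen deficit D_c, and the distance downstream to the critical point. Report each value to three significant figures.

With k_r/k_1 = 3.924 and 1 − D₀(k_r−k_1)/(k_1 L₀) = 0.9392,
t_c = ln(3.924 × 0.9392) / (1.75 − 0.446) = ln(3.685) / 1.304 = 1.304/1.304 = 1.000 d.
L(t_c) = L₀ e^(−k_1 t_c) = 46.1 × 0.6401 = 29.51 mg/L, and at the critical point k_r D_c = k_1 L, so D_c = (0.446/1.75) × 29.51 = 7.521 mg/L.
x_c = v t_c = 0.219 m/s × 1.000 d × 86400 s/d = 18930 m ≈ 18.9 km.

t_c ≈ 1.00 d; D_c ≈ 7.52 mg/L; x_c ≈ 18.9 km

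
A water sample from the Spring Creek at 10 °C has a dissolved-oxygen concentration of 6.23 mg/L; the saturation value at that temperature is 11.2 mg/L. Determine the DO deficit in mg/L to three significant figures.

D = C_s − C = 11.2 − 6.23 = 4.97 mg/L.

D ≈ 4.97 mg/L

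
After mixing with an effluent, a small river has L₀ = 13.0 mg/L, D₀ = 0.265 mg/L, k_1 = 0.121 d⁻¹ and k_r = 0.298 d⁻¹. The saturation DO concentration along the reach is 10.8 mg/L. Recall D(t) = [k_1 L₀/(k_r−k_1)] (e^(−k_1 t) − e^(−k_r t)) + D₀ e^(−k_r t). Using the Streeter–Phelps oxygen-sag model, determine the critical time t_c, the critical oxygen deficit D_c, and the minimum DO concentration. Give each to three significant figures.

t_c ≈ 4.92 d; D_c ≈ 2.91 mg/L; min DO ≈ 7.89 mg/L

t_c = [1/(k_r−k_1)] ln[(k_r/k_1)(1 − D₀(k_r−k_1)/(k_1 L₀))]
= [1/(0.298−0.121)] ln[(0.298/0.121)(1 − 0.265×0.1770/(0.121×13.0))]
= (1/0.1770) ln[2.463 × 0.9702] = 5.650 × ln(2.389) = 5.650 × 0.8710 = 4.921 d.
L(t_c) = L₀ e^(−k_1 t_c) = 13.0 × 0.5513 = 7.167 mg/L, and at the critical point k_r D_c = k_1 L, so D_c = (0.121/0.298) × 7.167 = 2.910 mg/L.
Minimum DO = C_s − D_c = 10.8 − 2.910 = 7.890 mg/L.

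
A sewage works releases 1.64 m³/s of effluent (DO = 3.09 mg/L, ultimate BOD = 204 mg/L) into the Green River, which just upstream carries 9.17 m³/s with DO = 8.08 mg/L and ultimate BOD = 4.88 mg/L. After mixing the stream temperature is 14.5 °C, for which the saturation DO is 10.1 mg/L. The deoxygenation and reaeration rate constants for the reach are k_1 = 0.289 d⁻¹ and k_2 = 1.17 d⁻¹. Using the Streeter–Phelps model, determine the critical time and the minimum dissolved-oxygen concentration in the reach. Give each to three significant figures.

Mixed DO = (9.17×8.08 + 1.64×3.09)/(9.17+1.64) = 79.16/10.81 = 7.323 mg/L.
Mixed L₀ = (9.17×4.88 + 1.64×204)/(10.81) = 379.3/10.81 = 35.09 mg/L.
Initial deficit D₀ = C_s − DO₀ = 10.1 − 7.323 = 2.777 mg/L.
t_c = (1/0.8810) ln[(1.17/0.289)(1 − 2.777×0.8810/(0.289×35.09))] = 1.135 × ln(3.072) = 1.274 d.
D_c = (0.289/1.17) × 35.09 × e^(−0.289×1.274) = 0.2470 × 35.09 × 0.6920 = 5.998 mg/L.
Minimum DO = 10.1 − 5.998 = 4.102 mg/L.

t_c ≈ 1.27 d; minimum DO ≈ 4.10 mg/L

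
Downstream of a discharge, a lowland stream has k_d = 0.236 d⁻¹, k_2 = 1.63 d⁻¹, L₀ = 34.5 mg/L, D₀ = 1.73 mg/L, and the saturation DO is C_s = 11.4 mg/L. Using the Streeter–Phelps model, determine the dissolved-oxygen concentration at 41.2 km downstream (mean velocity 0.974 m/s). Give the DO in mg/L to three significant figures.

Travel time t = x/v = 41.2 km / (0.974 m/s) = 41200 m / 0.974 m/s = 42300 s = 0.4896 d.
k_d L₀/(k_2−k_d) = 0.236×34.5/(1.63−0.236) = 8.142/1.394 = 5.841 mg/L.
e^(−k_d t) = e^(−0.236×0.4896) = 0.8909; e^(−k_2 t) = e^(−1.63×0.4896) = 0.4502.
D = 5.841 × (0.8909 − 0.4502) + 1.73 × 0.4502 = 2.574 + 0.7789 = 3.353 mg/L.
DO = C_s − D = 11.4 − 3.353 = 8.047 mg/L.

DO ≈ 8.05 mg/L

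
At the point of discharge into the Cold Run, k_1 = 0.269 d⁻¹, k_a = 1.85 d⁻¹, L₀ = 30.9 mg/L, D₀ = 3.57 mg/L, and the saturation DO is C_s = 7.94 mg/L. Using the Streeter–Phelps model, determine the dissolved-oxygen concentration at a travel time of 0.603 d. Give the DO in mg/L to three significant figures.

k_1 L₀/(k_a−k_1) = 0.269×30.9/(1.85−0.269) = 8.312/1.581 = 5.257 mg/L.
e^(−k_1 t) = e^(−0.269×0.6030) = 0.8503; e^(−k_a t) = e^(−1.85×0.6030) = 0.3277.
D = 5.257 × (0.8503 − 0.3277) + 3.57 × 0.3277 = 2.747 + 1.170 = 3.917 mg/L.
DO = C_s − D = 7.94 − 3.917 = 4.023 mg/L.

DO ≈ 4.02 mg/L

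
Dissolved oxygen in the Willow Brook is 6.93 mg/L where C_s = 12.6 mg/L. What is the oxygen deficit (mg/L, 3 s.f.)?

D = C_s − C = 12.6 − 6.93 = 5.67 mg/L.

D ≈ 5.67 mg/L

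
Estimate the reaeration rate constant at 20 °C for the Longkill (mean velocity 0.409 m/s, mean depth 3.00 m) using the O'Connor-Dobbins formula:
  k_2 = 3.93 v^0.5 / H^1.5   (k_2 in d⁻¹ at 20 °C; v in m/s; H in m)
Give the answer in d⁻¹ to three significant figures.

k_2 = 3.93 × 0.409^0.5 / 3.00^1.5 = 3.93 × 0.6395 / 5.196 = 0.4837 d⁻¹.

k_2 ≈ 0.484 d⁻¹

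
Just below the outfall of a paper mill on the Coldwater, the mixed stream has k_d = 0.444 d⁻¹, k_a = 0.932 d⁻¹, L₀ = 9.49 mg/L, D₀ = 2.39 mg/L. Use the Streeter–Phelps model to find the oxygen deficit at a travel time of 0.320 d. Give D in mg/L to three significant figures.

D ≈ 2.86 mg/L

k_d L₀/(k_a−k_d) = 0.444×9.49/(0.932−0.444) = 4.214/0.4880 = 8.634 mg/L.
e^(−k_d t) = e^(−0.444×0.3200) = 0.8676; e^(−k_a t) = e^(−0.932×0.3200) = 0.7421.
D = 8.634 × (0.8676 − 0.7421) + 2.39 × 0.7421 = 1.083 + 1.774 = 2.857 mg/L.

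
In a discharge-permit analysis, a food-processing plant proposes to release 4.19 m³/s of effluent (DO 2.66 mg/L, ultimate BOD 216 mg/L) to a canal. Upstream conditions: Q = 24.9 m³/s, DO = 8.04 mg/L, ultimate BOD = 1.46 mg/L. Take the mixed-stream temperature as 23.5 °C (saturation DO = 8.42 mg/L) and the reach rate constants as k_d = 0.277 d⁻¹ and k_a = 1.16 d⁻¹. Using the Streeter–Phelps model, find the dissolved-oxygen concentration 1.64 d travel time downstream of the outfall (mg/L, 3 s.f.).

Mixed DO = (24.9×8.04 + 4.19×2.66)/(24.9+4.19) = 211.3/29.09 = 7.265 mg/L.
Mixed L₀ = (24.9×1.46 + 4.19×216)/(29.09) = 941.4/29.09 = 32.36 mg/L.
Initial deficit D₀ = C_s − DO₀ = 8.42 − 7.265 = 1.155 mg/L.
D(1.64) = [0.277×32.36/(1.16−0.277)](e^(−0.277×1.64) − e^(−1.16×1.64)) + 1.155 e^(−1.16×1.64)
= 10.15 × (0.6349 − 0.1492) + 1.155 × 0.1492 = 5.103 mg/L.
DO = 8.42 − 5.103 = 3.317 mg/L.

DO ≈ 3.32 mg/L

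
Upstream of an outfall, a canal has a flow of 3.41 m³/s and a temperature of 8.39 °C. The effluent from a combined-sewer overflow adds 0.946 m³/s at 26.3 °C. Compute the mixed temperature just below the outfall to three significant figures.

Flow-weighted mixing: C = (Q_r C_r + Q_w C_w)/(Q_r + Q_w)
= (3.41×8.39 + 0.946×26.3)/(3.41 + 0.946) = 53.49/4.356 = 12.28 °C.

12.3 °C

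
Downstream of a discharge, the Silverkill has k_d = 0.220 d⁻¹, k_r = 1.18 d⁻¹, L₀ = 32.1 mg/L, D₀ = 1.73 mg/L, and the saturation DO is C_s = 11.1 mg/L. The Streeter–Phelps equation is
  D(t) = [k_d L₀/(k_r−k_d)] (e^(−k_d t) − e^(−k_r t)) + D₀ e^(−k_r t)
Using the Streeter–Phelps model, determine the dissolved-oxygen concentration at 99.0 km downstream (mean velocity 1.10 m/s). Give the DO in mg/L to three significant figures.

Travel time t = x/v = 99.0 km / (1.10 m/s) = 99000 m / 1.10 m/s = 90000 s = 1.042 d.
k_d L₀/(k_r−k_d) = 0.220×32.1/(1.18−0.220) = 7.062/0.9600 = 7.356 mg/L.
e^(−k_d t) = e^(−0.220×1.042) = 0.7952; e^(−k_r t) = e^(−1.18×1.042) = 0.2925.
D = 7.356 × (0.7952 − 0.2925) + 1.73 × 0.2925 = 3.698 + 0.5061 = 4.204 mg/L.
DO = C_s − D = 11.1 − 4.204 = 6.896 mg/L.

DO ≈ 6.90 mg/L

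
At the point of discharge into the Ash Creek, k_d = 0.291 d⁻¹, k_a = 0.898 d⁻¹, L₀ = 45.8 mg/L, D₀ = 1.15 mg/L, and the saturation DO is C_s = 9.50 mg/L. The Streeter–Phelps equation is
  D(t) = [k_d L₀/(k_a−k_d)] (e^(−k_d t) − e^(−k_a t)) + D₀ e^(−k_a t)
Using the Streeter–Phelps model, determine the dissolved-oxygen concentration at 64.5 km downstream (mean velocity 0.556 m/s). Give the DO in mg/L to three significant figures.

Travel time t = x/v = 64.5 km / (0.556 m/s) = 64500 m / 0.556 m/s = 116000 s = 1.343 d.
k_d L₀/(k_a−k_d) = 0.291×45.8/(0.898−0.291) = 13.33/0.6070 = 21.96 mg/L.
e^(−k_d t) = e^(−0.291×1.343) = 0.6766; e^(−k_a t) = e^(−0.898×1.343) = 0.2995.
D = 21.96 × (0.6766 − 0.2995) + 1.15 × 0.2995 = 8.280 + 0.3444 = 8.624 mg/L.
DO = C_s − D = 9.50 − 8.624 = 0.8758 mg/L.

DO ≈ 0.876 mg/L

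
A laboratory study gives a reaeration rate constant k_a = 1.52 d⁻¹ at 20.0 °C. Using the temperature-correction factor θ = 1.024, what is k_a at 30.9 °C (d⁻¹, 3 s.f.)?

k_a ≈ 1.97 d⁻¹

k_a(T₂) = k_a(T₁) · θ^(T₂−T₁) = 1.52 × 1.024^(30.9−20.0)
= 1.52 × 1.024^10.9 = 1.52 × 1.295 = 1.968 d⁻¹.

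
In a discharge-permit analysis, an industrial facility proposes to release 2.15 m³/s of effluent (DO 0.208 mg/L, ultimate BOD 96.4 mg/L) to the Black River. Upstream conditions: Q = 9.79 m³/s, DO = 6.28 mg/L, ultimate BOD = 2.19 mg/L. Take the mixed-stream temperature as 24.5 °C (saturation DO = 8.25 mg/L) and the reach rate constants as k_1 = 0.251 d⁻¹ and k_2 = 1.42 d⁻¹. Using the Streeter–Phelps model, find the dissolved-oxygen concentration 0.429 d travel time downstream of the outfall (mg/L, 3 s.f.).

Mixed DO = (9.79×6.28 + 2.15×0.208)/(9.79+2.15) = 61.93/11.94 = 5.187 mg/L.
Mixed L₀ = (9.79×2.19 + 2.15×96.4)/(11.94) = 228.7/11.94 = 19.15 mg/L.
Initial deficit D₀ = C_s − DO₀ = 8.25 − 5.187 = 3.063 mg/L.
D(0.429) = [0.251×19.15/(1.42−0.251)](e^(−0.251×0.429) − e^(−1.42×0.429)) + 3.063 e^(−1.42×0.429)
= 4.113 × (0.8979 − 0.5438) + 3.063 × 0.5438 = 3.122 mg/L.
DO = 8.25 − 3.122 = 5.128 mg/L.

DO ≈ 5.13 mg/L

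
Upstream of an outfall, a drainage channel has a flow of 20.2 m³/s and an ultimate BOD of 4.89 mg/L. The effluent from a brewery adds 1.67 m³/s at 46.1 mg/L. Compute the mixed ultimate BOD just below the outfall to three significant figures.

8.04 mg/L

Flow-weighted mixing: C = (Q_r C_r + Q_w C_w)/(Q_r + Q_w)
= (20.2×4.89 + 1.67×46.1)/(20.2 + 1.67) = 175.8/21.87 = 8.037 mg/L.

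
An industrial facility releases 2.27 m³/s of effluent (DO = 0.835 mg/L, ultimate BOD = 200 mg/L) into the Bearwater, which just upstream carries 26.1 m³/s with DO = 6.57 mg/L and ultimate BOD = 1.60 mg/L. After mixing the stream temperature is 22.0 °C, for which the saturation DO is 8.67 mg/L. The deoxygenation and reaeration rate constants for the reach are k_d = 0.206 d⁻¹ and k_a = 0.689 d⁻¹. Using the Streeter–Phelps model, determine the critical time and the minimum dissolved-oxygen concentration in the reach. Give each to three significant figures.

t_c ≈ 1.63 d; minimum DO ≈ 4.93 mg/L

Mixed DO = (26.1×6.57 + 2.27×0.835)/(26.1+2.27) = 173.4/28.37 = 6.111 mg/L.
Mixed L₀ = (26.1×1.60 + 2.27×200)/(28.37) = 495.8/28.37 = 17.47 mg/L.
Initial deficit D₀ = C_s − DO₀ = 8.67 − 6.111 = 2.559 mg/L.
t_c = (1/0.4830) ln[(0.689/0.206)(1 − 2.559×0.4830/(0.206×17.47))] = 2.070 × ln(2.196) = 1.629 d.
D_c = (0.206/0.689) × 17.47 × e^(−0.206×1.629) = 0.2990 × 17.47 × 0.7149 = 3.735 mg/L.
Minimum DO = 8.67 − 3.735 = 4.935 mg/L.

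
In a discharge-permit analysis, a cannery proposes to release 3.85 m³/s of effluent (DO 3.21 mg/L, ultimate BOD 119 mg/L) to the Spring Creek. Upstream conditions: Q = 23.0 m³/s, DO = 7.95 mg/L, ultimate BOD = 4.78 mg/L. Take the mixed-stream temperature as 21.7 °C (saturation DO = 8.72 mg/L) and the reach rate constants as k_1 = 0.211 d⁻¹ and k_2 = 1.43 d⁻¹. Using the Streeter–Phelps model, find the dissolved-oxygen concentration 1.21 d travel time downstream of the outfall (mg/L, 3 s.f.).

Mixed DO = (23.0×7.95 + 3.85×3.21)/(23.0+3.85) = 195.2/26.85 = 7.270 mg/L.
Mixed L₀ = (23.0×4.78 + 3.85×119)/(26.85) = 568.1/26.85 = 21.16 mg/L.
Initial deficit D₀ = C_s − DO₀ = 8.72 − 7.270 = 1.450 mg/L.
D(1.21) = [0.211×21.16/(1.43−0.211)](e^(−0.211×1.21) − e^(−1.43×1.21)) + 1.450 e^(−1.43×1.21)
= 3.662 × (0.7747 − 0.1772) + 1.450 × 0.1772 = 2.445 mg/L.
DO = 8.72 − 2.445 = 6.275 mg/L.

DO ≈ 6.28 mg/L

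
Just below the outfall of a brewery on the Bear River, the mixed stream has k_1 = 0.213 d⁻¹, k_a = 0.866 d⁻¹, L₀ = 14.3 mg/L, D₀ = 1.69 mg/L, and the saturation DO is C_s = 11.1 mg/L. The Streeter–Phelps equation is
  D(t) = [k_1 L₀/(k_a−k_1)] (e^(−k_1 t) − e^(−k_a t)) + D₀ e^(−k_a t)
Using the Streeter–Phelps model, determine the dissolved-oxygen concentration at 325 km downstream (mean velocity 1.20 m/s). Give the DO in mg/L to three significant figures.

Travel time t = x/v = 325 km / (1.20 m/s) = 325000 m / 1.20 m/s = 270800 s = 3.135 d.
k_1 L₀/(k_a−k_1) = 0.213×14.3/(0.866−0.213) = 3.046/0.6530 = 4.664 mg/L.
e^(−k_1 t) = e^(−0.213×3.135) = 0.5129; e^(−k_a t) = e^(−0.866×3.135) = 0.06623.
D = 4.664 × (0.5129 − 0.06623) + 1.69 × 0.06623 = 2.083 + 0.1119 = 2.195 mg/L.
DO = C_s − D = 11.1 − 2.195 = 8.905 mg/L.

DO ≈ 8.90 mg/L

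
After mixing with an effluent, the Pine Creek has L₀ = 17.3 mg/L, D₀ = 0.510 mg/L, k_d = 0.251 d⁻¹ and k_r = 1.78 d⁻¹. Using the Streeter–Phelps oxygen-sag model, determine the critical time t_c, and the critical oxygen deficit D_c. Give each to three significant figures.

With k_r/k_d = 7.092 and 1 − D₀(k_r−k_d)/(k_d L₀) = 0.8204,
t_c = ln(7.092 × 0.8204) / (1.78 − 0.251) = ln(5.818) / 1.529 = 1.761/1.529 = 1.152 d.
D_c = (k_d/k_r) L₀ e^(−k_d t_c) = (0.251/1.78) × 17.3 × e^(−0.251×1.152) = 0.1410 × 17.3 × 0.7490 = 1.827 mg/L.

t_c ≈ 1.15 d; D_c ≈ 1.83 mg/L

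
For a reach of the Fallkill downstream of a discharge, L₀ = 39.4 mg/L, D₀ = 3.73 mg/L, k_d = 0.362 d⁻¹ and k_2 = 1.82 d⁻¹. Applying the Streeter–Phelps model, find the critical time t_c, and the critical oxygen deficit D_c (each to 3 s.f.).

t_c ≈ 0.778 d; D_c ≈ 5.91 mg/L

With k_2/k_d = 5.028 and 1 − D₀(k_2−k_d)/(k_d L₀) = 0.6187,
t_c = ln(5.028 × 0.6187) / (1.82 − 0.362) = ln(3.111) / 1.458 = 1.135/1.458 = 0.7783 d.
D_c = (k_d/k_2) L₀ e^(−k_d t_c) = (0.362/1.82) × 39.4 × e^(−0.362×0.7783) = 0.1989 × 39.4 × 0.7545 = 5.912 mg/L.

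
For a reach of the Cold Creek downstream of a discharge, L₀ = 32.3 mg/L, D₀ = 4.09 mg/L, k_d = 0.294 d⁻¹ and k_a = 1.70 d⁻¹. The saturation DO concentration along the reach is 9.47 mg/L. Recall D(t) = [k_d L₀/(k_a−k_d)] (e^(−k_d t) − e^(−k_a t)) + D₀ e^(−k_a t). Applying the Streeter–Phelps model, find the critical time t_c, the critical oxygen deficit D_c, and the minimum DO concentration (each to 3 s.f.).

At the critical point dD/dt = 0, so k_d L₀ e^(−k_d t) = k_a D. Substituting D(t) from the Streeter–Phelps equation and solving for t gives
t_c = ln[(k_a/k_d)(1 − D₀(k_a−k_d)/(k_d L₀))] / (k_a−k_d).
Here k_a−k_d = 1.406 d⁻¹ and 1 − D₀(k_a−k_d)/(k_d L₀) = 1 − 4.09×1.406/(0.294×32.3) = 0.3944, so
t_c = ln(5.782 × 0.3944) / 1.406 = 0.8245 / 1.406 = 0.5864 d.
L(t_c) = L₀ e^(−k_d t_c) = 32.3 × 0.8416 = 27.18 mg/L, and at the critical point k_a D_c = k_d L, so D_c = (0.294/1.70) × 27.18 = 4.701 mg/L.
Minimum DO = C_s − D_c = 9.47 − 4.701 = 4.769 mg/L.

t_c ≈ 0.586 d; D_c ≈ 4.70 mg/L; min DO ≈ 4.77 mg/L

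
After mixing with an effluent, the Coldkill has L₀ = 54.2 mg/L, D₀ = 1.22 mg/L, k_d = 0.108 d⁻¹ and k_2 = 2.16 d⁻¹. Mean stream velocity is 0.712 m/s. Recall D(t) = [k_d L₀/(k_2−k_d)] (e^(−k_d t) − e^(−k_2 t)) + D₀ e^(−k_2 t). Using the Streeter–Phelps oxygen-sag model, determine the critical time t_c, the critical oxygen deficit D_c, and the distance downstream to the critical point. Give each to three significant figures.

t_c ≈ 1.19 d; D_c ≈ 2.38 mg/L; x_c ≈ 73.1 km

t_c = [1/(k_2−k_d)] ln[(k_2/k_d)(1 − D₀(k_2−k_d)/(k_d L₀))]
= [1/(2.16−0.108)] ln[(2.16/0.108)(1 − 1.22×2.052/(0.108×54.2))]
= (1/2.052) ln[20.00 × 0.5723] = 0.4873 × ln(11.45) = 0.4873 × 2.438 = 1.188 d.
D_c = (k_d/k_2) L₀ e^(−k_d t_c) = (0.108/2.16) × 54.2 × e^(−0.108×1.188) = 0.05000 × 54.2 × 0.8796 = 2.384 mg/L.
x_c = v t_c = 0.712 m/s × 1.188 d × 86400 s/d = 73080 m ≈ 73.1 km.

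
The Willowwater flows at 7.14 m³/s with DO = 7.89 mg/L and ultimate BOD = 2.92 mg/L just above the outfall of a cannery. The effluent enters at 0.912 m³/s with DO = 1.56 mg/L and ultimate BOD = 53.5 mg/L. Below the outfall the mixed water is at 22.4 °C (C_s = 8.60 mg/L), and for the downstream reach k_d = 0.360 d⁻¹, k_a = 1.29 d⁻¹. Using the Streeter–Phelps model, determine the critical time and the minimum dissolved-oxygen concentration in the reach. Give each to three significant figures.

Mixed DO = (7.14×7.89 + 0.912×1.56)/(7.14+0.912) = 57.76/8.052 = 7.173 mg/L.
Mixed L₀ = (7.14×2.92 + 0.912×53.5)/(8.052) = 69.64/8.052 = 8.649 mg/L.
Initial deficit D₀ = C_s − DO₀ = 8.60 − 7.173 = 1.427 mg/L.
t_c = (1/0.9300) ln[(1.29/0.360)(1 − 1.427×0.9300/(0.360×8.649))] = 1.075 × ln(2.056) = 0.7750 d.
D_c = (0.360/1.29) × 8.649 × e^(−0.360×0.7750) = 0.2791 × 8.649 × 0.7565 = 1.826 mg/L.
Minimum DO = 8.60 − 1.826 = 6.774 mg/L.

t_c ≈ 0.775 d; minimum DO ≈ 6.77 mg/L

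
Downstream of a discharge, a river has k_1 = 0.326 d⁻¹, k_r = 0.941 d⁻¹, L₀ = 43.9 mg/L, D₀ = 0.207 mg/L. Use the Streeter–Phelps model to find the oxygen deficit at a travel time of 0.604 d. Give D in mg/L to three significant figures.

D ≈ 6.05 mg/L

k_1 L₀/(k_r−k_1) = 0.326×43.9/(0.941−0.326) = 14.31/0.6150 = 23.27 mg/L.
e^(−k_1 t) = e^(−0.326×0.6040) = 0.8213; e^(−k_r t) = e^(−0.941×0.6040) = 0.5665.
D = 23.27 × (0.8213 − 0.5665) + 0.207 × 0.5665 = 5.930 + 0.1173 = 6.047 mg/L.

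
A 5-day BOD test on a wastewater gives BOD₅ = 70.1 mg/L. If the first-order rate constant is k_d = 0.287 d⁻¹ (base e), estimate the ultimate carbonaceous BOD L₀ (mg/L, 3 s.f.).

L₀ ≈ 92.0 mg/L

BOD₅ = L₀(1 − e^(−5k_d)) ⇒ L₀ = BOD₅ / (1 − e^(−5×0.287))
= 70.1 / (1 − 0.2381) = 70.1 / 0.7619 = 92.01 mg/L.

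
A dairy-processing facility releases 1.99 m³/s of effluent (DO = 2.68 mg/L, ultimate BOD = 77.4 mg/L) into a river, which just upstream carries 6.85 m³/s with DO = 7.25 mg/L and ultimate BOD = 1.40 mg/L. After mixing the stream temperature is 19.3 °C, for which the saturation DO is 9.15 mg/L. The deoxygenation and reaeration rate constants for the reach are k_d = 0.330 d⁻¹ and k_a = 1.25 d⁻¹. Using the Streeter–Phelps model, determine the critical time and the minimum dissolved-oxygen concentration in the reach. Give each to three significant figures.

t_c ≈ 0.815 d; minimum DO ≈ 5.42 mg/L

Mixed DO = (6.85×7.25 + 1.99×2.68)/(6.85+1.99) = 55.00/8.840 = 6.221 mg/L.
Mixed L₀ = (6.85×1.40 + 1.99×77.4)/(8.840) = 163.6/8.840 = 18.51 mg/L.
Initial deficit D₀ = C_s − DO₀ = 9.15 − 6.221 = 2.929 mg/L.
t_c = (1/0.9200) ln[(1.25/0.330)(1 − 2.929×0.9200/(0.330×18.51))] = 1.087 × ln(2.117) = 0.8151 d.
D_c = (0.330/1.25) × 18.51 × e^(−0.330×0.8151) = 0.2640 × 18.51 × 0.7641 = 3.734 mg/L.
Minimum DO = 9.15 − 3.734 = 5.416 mg/L.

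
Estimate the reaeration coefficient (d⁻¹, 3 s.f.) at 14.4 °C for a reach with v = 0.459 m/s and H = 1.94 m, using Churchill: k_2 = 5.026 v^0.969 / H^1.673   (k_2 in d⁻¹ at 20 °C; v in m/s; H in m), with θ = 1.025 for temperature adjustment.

k_2(20) = 5.026 × 0.459^0.969 / 1.94^1.673 = 5.026 × 0.4702 / 3.030 = 0.7799 d⁻¹.
k_2(14.4) = 0.7799 × 1.025^(14.4−20) = 0.7799 × 0.8709 = 0.6792 d⁻¹.

k_2 ≈ 0.679 d⁻¹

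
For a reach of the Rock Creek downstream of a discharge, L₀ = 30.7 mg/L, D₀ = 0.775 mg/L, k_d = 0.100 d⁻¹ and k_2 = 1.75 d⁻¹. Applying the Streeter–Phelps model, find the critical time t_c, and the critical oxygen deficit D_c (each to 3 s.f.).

t_c ≈ 1.41 d; D_c ≈ 1.52 mg/L

With k_2/k_d = 17.50 and 1 − D₀(k_2−k_d)/(k_d L₀) = 0.5835,
t_c = ln(17.50 × 0.5835) / (1.75 − 0.100) = ln(10.21) / 1.650 = 2.323/1.650 = 1.408 d.
D_c = (k_d/k_2) L₀ e^(−k_d t_c) = (0.100/1.75) × 30.7 × e^(−0.100×1.408) = 0.05714 × 30.7 × 0.8687 = 1.524 mg/L.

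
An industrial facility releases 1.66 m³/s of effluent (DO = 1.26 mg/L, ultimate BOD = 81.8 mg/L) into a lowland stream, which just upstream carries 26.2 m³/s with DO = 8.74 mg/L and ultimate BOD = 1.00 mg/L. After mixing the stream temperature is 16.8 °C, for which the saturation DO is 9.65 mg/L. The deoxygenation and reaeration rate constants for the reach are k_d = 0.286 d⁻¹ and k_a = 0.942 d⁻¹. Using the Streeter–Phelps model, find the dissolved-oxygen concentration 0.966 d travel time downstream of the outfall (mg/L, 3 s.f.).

Mixed DO = (26.2×8.74 + 1.66×1.26)/(26.2+1.66) = 231.1/27.86 = 8.294 mg/L.
Mixed L₀ = (26.2×1.00 + 1.66×81.8)/(27.86) = 162.0/27.86 = 5.814 mg/L.
Initial deficit D₀ = C_s − DO₀ = 9.65 − 8.294 = 1.356 mg/L.
D(0.966) = [0.286×5.814/(0.942−0.286)](e^(−0.286×0.966) − e^(−0.942×0.966)) + 1.356 e^(−0.942×0.966)
= 2.535 × (0.7586 − 0.4025) + 1.356 × 0.4025 = 1.448 mg/L.
DO = 9.65 − 1.448 = 8.202 mg/L.

DO ≈ 8.20 mg/L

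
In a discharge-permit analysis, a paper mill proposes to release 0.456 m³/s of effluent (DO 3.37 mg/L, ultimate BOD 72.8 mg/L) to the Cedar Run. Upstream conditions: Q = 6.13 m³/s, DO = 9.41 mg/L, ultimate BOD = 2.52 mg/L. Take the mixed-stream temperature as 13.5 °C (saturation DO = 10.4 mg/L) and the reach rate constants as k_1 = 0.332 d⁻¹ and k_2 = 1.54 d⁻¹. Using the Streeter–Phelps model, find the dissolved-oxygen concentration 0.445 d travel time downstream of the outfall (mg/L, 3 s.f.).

DO ≈ 8.96 mg/L

Mixed DO = (6.13×9.41 + 0.456×3.37)/(6.13+0.456) = 59.22/6.586 = 8.992 mg/L.
Mixed L₀ = (6.13×2.52 + 0.456×72.8)/(6.586) = 48.64/6.586 = 7.386 mg/L.
Initial deficit D₀ = C_s − DO₀ = 10.4 − 8.992 = 1.408 mg/L.
D(0.445) = [0.332×7.386/(1.54−0.332)](e^(−0.332×0.445) − e^(−1.54×0.445)) + 1.408 e^(−1.54×0.445)
= 2.030 × (0.8627 − 0.5039) + 1.408 × 0.5039 = 1.438 mg/L.
DO = 10.4 − 1.438 = 8.962 mg/L.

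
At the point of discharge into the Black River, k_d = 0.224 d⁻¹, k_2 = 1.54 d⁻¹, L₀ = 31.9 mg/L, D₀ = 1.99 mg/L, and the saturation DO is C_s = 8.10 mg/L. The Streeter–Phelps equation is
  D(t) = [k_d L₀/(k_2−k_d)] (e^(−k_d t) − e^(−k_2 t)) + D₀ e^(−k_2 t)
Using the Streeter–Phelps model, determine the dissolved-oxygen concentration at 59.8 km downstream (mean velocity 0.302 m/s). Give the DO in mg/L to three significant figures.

DO ≈ 4.95 mg/L

Travel time t = x/v = 59.8 km / (0.302 m/s) = 59800 m / 0.302 m/s = 198000 s = 2.292 d.
k_d L₀/(k_2−k_d) = 0.224×31.9/(1.54−0.224) = 7.146/1.316 = 5.430 mg/L.
e^(−k_d t) = e^(−0.224×2.292) = 0.5985; e^(−k_2 t) = e^(−1.54×2.292) = 0.02932.
D = 5.430 × (0.5985 − 0.02932) + 1.99 × 0.02932 = 3.090 + 0.05835 = 3.149 mg/L.
DO = C_s − D = 8.10 − 3.149 = 4.951 mg/L.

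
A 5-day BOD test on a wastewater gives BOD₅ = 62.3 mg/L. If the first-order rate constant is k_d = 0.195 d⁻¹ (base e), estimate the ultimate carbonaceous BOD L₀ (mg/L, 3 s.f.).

L₀ ≈ 100 mg/L

BOD₅ = L₀(1 − e^(−5k_d)) ⇒ L₀ = BOD₅ / (1 − e^(−5×0.195))
= 62.3 / (1 − 0.3772) = 62.3 / 0.6228 = 100.0 mg/L.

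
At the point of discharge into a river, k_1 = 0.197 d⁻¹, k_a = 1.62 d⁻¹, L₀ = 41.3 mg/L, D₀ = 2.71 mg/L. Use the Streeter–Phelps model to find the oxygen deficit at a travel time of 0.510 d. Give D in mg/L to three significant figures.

k_1 L₀/(k_a−k_1) = 0.197×41.3/(1.62−0.197) = 8.136/1.423 = 5.718 mg/L.
e^(−k_1 t) = e^(−0.197×0.5100) = 0.9044; e^(−k_a t) = e^(−1.62×0.5100) = 0.4377.
D = 5.718 × (0.9044 − 0.4377) + 2.71 × 0.4377 = 2.668 + 1.186 = 3.855 mg/L.

D ≈ 3.85 mg/L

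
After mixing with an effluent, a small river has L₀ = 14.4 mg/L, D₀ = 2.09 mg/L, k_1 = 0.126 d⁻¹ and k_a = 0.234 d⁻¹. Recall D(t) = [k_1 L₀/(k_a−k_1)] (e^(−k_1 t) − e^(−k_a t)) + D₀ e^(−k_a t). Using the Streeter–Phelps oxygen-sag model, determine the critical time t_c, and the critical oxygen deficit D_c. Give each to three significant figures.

t_c ≈ 4.50 d; D_c ≈ 4.40 mg/L

t_c = [1/(k_a−k_1)] ln[(k_a/k_1)(1 − D₀(k_a−k_1)/(k_1 L₀))]
= [1/(0.234−0.126)] ln[(0.234/0.126)(1 − 2.09×0.1080/(0.126×14.4))]
= (1/0.1080) ln[1.857 × 0.8756] = 9.259 × ln(1.626) = 9.259 × 0.4862 = 4.502 d.
D_c = (k_1/k_a) L₀ e^(−k_1 t_c) = (0.126/0.234) × 14.4 × e^(−0.126×4.502) = 0.5385 × 14.4 × 0.5671 = 4.397 mg/L.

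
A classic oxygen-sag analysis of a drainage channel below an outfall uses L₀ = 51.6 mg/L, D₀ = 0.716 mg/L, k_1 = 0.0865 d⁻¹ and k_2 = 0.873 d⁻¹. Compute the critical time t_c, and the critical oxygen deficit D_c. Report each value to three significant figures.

t_c ≈ 2.77 d; D_c ≈ 4.02 mg/L

With k_2/k_1 = 10.09 and 1 − D₀(k_2−k_1)/(k_1 L₀) = 0.8738,
t_c = ln(10.09 × 0.8738) / (0.873 − 0.0865) = ln(8.819) / 0.7865 = 2.177/0.7865 = 2.768 d.
L(t_c) = L₀ e^(−k_1 t_c) = 51.6 × 0.7871 = 40.61 mg/L, and at the critical point k_2 D_c = k_1 L, so D_c = (0.0865/0.873) × 40.61 = 4.024 mg/L.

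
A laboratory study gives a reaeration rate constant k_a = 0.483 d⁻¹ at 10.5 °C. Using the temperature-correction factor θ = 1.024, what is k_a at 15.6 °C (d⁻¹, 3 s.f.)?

k_a ≈ 0.545 d⁻¹

k_a(T₂) = k_a(T₁) · θ^(T₂−T₁) = 0.483 × 1.024^(15.6−10.5)
= 0.483 × 1.024^5.10 = 0.483 × 1.129 = 0.5451 d⁻¹.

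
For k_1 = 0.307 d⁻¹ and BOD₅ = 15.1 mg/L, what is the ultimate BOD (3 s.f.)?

BOD₅ = L₀(1 − e^(−5k_1)) ⇒ L₀ = BOD₅ / (1 − e^(−5×0.307))
= 15.1 / (1 − 0.2155) = 15.1 / 0.7845 = 19.25 mg/L.

L₀ ≈ 19.2 mg/L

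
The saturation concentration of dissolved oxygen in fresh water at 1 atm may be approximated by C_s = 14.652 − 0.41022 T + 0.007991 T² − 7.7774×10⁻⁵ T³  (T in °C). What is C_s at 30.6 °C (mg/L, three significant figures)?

C_s ≈ 7.35 mg/L

C_s = 14.652 − 0.41022×30.6 + 0.007991×30.6² − 7.7774×10⁻⁵×30.6³ = 7.353 mg/L.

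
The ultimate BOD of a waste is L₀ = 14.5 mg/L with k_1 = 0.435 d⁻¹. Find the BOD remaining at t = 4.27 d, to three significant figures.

L ≈ 2.26 mg/L

L_t = L₀ e^(−k_1 t) = 14.5 × e^(−0.435×4.27) = 14.5 × 0.1561 = 2.263 mg/L.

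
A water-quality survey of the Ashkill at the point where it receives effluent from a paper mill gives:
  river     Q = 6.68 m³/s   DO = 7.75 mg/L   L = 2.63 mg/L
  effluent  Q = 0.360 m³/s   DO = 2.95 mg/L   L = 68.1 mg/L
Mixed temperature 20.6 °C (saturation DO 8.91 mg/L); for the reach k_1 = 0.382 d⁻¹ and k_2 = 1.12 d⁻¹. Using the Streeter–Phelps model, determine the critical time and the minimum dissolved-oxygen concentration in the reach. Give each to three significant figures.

Mixed DO = (6.68×7.75 + 0.360×2.95)/(6.68+0.360) = 52.83/7.040 = 7.505 mg/L.
Mixed L₀ = (6.68×2.63 + 0.360×68.1)/(7.040) = 42.08/7.040 = 5.978 mg/L.
Initial deficit D₀ = C_s − DO₀ = 8.91 − 7.505 = 1.405 mg/L.
t_c = (1/0.7380) ln[(1.12/0.382)(1 − 1.405×0.7380/(0.382×5.978))] = 1.355 × ln(1.600) = 0.6370 d.
D_c = (0.382/1.12) × 5.978 × e^(−0.382×0.6370) = 0.3411 × 5.978 × 0.7840 = 1.598 mg/L.
Minimum DO = 8.91 − 1.598 = 7.312 mg/L.

t_c ≈ 0.637 d; minimum DO ≈ 7.31 mg/L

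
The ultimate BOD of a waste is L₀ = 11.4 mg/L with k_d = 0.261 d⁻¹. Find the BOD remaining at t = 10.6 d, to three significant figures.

L ≈ 0.717 mg/L

L_t = L₀ e^(−k_d t) = 11.4 × e^(−0.261×10.6) = 11.4 × 0.06288 = 0.7168 mg/L.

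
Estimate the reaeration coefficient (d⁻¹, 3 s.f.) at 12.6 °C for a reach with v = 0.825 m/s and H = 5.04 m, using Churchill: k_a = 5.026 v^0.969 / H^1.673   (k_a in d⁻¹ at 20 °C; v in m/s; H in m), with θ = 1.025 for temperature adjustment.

k_a(20) = 5.026 × 0.825^0.969 / 5.04^1.673 = 5.026 × 0.8299 / 14.97 = 0.2787 d⁻¹.
k_a(12.6) = 0.2787 × 1.025^(12.6−20) = 0.2787 × 0.8330 = 0.2321 d⁻¹.

k_a ≈ 0.232 d⁻¹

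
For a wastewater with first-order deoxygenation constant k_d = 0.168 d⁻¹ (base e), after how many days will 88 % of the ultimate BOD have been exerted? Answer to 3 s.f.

t ≈ 12.6 d

y/L₀ = 1 − e^(−k_d t) = 0.88 ⇒ e^(−k_d t) = 0.120
t = −ln(0.120) / 0.168 = 2.120 / 0.168 = 12.62 d.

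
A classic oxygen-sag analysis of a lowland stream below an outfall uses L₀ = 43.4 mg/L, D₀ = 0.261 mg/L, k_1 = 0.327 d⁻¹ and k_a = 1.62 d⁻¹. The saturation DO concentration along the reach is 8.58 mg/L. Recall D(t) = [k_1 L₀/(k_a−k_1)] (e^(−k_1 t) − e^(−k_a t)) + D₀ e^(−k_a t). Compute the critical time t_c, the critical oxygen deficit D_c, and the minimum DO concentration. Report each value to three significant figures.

t_c ≈ 1.22 d; D_c ≈ 5.88 mg/L; min DO ≈ 2.70 mg/L

With k_a/k_1 = 4.954 and 1 − D₀(k_a−k_1)/(k_1 L₀) = 0.9762,
t_c = ln(4.954 × 0.9762) / (1.62 − 0.327) = ln(4.836) / 1.293 = 1.576/1.293 = 1.219 d.
L(t_c) = L₀ e^(−k_1 t_c) = 43.4 × 0.6713 = 29.13 mg/L, and at the critical point k_a D_c = k_1 L, so D_c = (0.327/1.62) × 29.13 = 5.880 mg/L.
Minimum DO = C_s − D_c = 8.58 − 5.880 = 2.700 mg/L.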